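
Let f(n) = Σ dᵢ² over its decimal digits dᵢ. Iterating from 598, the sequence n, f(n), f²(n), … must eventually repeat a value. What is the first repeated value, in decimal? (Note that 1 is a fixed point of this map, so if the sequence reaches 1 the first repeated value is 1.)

89

598 → 5² + 9² + 8² = 170
170 → 1² + 7² + 0² = 50
50 → 5² + 0² = 25
25 → 2² + 5² = 29
29 → 2² + 9² = 85
85 → 8² + 5² = 89
89 → 8² + 9² = 145
145 → 1² + 4² + 5² = 42
42 → 4² + 2² = 20
20 → 2² + 0² = 4
4 → 4² = 16
16 → 1² + 6² = 37
37 → 3² + 7² = 58
58 → 5² + 8² = 89  — 89 already appeared earlier.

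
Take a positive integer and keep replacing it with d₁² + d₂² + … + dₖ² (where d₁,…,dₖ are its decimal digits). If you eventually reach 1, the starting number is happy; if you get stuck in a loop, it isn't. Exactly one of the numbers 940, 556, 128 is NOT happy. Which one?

128

940: 940 → 97 → 130 → 10 → 1  — reaches 1 (happy)
556: 556 → 86 → 100 → 1  — reaches 1 (happy)
128: 128 → 69 → 117 → 51 → 26 → 40 → 16 → 37 → 58 → 89 → 145 → 42 → 20 → 4 → 16  — repeats 16 (not happy)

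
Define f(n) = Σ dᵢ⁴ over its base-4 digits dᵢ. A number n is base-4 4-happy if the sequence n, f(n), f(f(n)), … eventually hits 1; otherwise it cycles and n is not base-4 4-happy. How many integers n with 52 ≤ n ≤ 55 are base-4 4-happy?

2

52: 52 → 82 → 18 → 17 → 2 → 16 → 1  — base-4 4-happy
53: 53 → 83 → 83  — not base-4 4-happy
54: 54 → 98 → 33 → 17 → 2 → 16 → 1  — base-4 4-happy
55: 55 → 163 → 113 → 83 → 83  — not base-4 4-happy
base-4 4-happy: 52, 54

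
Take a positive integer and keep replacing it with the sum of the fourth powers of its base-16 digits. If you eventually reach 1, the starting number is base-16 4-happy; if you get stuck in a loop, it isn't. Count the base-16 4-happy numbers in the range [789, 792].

3

789: 789 → 707 → 20833 → 1923 → 6578 → 21219 → 39138 → 49089 → 86003 → 101588 → 53650 → 35139 → 10994 → 60657 → 109778 → 59314 → 55474 → 47314 → 47314  (repeats 47314)
790: 790 → 1378 → 1937 → 8963 → 178 → 14657 → 6899 → 60707 → 67074 → 1313 → 642 → 4128 → 17 → 2 → 16 → 1  (reaches 1)
791: 791 → 2483 → 21283 → 803 → 178 → 14657 → 6899 → 60707 → 67074 → 1313 → 642 → 4128 → 17 → 2 → 16 → 1  (reaches 1)
792: 792 → 4178 → 642 → 4128 → 17 → 2 → 16 → 1  (reaches 1)
base-16 4-happy: 790, 791, 792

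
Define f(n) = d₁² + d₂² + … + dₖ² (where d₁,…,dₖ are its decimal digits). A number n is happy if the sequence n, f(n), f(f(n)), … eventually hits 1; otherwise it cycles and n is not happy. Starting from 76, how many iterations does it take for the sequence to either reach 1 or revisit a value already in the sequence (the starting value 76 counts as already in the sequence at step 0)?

76 → 7² + 6² = 85
85 → 8² + 5² = 89
89 → 8² + 9² = 145
145 → 1² + 4² + 5² = 42
42 → 4² + 2² = 20
20 → 2² + 0² = 4
4 → 4² = 16
16 → 1² + 6² = 37
37 → 3² + 7² = 58
58 → 5² + 8² = 89  — 89 repeats.
That took 10 steps.

10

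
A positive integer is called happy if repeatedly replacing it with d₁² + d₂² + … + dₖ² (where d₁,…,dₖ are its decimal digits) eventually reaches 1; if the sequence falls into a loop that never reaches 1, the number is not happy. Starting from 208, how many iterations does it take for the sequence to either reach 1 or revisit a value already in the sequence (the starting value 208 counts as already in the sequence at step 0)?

208 → 2² + 0² + 8² = 4 + 0 + 64 = 68
68 → 6² + 8² = 36 + 64 = 100
100 → 1² + 0² + 0² = 1 + 0 + 0 = 1  — reached 1.
That took 3 steps.

3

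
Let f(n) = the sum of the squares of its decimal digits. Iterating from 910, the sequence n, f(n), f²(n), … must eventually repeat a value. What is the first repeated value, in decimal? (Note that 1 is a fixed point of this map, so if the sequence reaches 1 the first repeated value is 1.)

910 → 9² + 1² + 0² = 82
82 → 8² + 2² = 68
68 → 6² + 8² = 100
100 → 1² + 0² + 0² = 1  — reached the fixed point 1.
1 → 1, so 1 is the first repeated value.

1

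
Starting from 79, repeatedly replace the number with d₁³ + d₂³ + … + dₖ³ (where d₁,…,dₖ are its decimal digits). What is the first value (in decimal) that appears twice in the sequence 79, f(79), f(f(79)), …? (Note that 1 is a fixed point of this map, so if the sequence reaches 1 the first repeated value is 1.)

79 → 7³ + 9³ = 1072
1072 → 1³ + 0³ + 7³ + 2³ = 352
352 → 3³ + 5³ + 2³ = 160
160 → 1³ + 6³ + 0³ = 217
217 → 2³ + 1³ + 7³ = 352  — 352 already appeared earlier.

352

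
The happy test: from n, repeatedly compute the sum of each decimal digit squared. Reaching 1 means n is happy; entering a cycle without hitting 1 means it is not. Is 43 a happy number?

43 → 4² + 3² = 16 + 9 = 25
25 → 2² + 5² = 4 + 25 = 29
29 → 2² + 9² = 4 + 81 = 85
85 → 8² + 5² = 64 + 25 = 89
89 → 8² + 9² = 64 + 81 = 145
145 → 1² + 4² + 5² = 1 + 16 + 25 = 42
42 → 4² + 2² = 16 + 4 = 20
20 → 2² + 0² = 4 + 0 = 4
4 → 4² = 16
16 → 1² + 6² = 1 + 36 = 37
37 → 3² + 7² = 9 + 49 = 58
58 → 5² + 8² = 25 + 64 = 89  — 89 already seen; the sequence cycles without reaching 1.

not happy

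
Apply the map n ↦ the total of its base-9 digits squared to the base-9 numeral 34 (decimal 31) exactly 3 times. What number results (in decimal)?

31 = (3,4)_9 → 3² + 4² = 9 + 16 = 25
25 = (2,7)_9 → 2² + 7² = 4 + 49 = 53
53 = (5,8)_9 → 5² + 8² = 25 + 64 = 89

89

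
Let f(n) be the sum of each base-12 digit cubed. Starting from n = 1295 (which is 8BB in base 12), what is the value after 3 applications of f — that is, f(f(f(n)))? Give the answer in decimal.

762

1295 = (8,11,11)_12 → 8³ + 11³ + 11³ = 3174
3174 = (1,10,0,6)_12 → 1³ + 10³ + 0³ + 6³ = 1217
1217 = (8,5,5)_12 → 8³ + 5³ + 5³ = 762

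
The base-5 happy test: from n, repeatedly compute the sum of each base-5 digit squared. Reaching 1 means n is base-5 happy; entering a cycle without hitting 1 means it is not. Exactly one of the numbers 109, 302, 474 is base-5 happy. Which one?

109: 109 → 33 → 11 → 5 → 1  — reaches 1 (base-5 happy)
302: 302 → 12 → 8 → 10 → 4 → 16 → 10  — repeats 10 (not base-5 happy)
474: 474 → 50 → 4 → 16 → 10 → 4  — repeats 4 (not base-5 happy)

109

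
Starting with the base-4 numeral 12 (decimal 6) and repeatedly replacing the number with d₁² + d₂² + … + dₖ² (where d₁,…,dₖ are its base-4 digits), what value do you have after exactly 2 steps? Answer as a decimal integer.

6 = (1,2)_4 → 1² + 2² = 5
5 = (1,1)_4 → 1² + 1² = 2

2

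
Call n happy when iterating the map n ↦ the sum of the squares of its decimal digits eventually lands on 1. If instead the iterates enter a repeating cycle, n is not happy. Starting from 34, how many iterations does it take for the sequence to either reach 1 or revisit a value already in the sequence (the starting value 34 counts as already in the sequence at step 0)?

12

34 → 3² + 4² = 9 + 16 = 25
25 → 2² + 5² = 4 + 25 = 29
29 → 2² + 9² = 4 + 81 = 85
85 → 8² + 5² = 64 + 25 = 89
89 → 8² + 9² = 64 + 81 = 145
145 → 1² + 4² + 5² = 1 + 16 + 25 = 42
42 → 4² + 2² = 16 + 4 = 20
20 → 2² + 0² = 4 + 0 = 4
4 → 4² = 16
16 → 1² + 6² = 1 + 36 = 37
37 → 3² + 7² = 9 + 49 = 58
58 → 5² + 8² = 25 + 64 = 89  — 89 repeats.
That took 12 steps.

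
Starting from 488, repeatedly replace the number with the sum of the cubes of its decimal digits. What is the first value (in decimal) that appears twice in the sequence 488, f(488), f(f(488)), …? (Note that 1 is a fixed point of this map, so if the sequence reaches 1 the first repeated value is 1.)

488 → 4³ + 8³ + 8³ = 1088
1088 → 1³ + 0³ + 8³ + 8³ = 1025
1025 → 1³ + 0³ + 2³ + 5³ = 134
134 → 1³ + 3³ + 4³ = 92
92 → 9³ + 2³ = 737
737 → 7³ + 3³ + 7³ = 713
713 → 7³ + 1³ + 3³ = 371
371 → 3³ + 7³ + 1³ = 371  — 371 already appeared earlier.

371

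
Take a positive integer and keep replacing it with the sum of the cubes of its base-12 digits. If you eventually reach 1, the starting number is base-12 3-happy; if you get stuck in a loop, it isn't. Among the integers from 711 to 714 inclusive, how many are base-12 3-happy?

3

711: 711 → 1422 → 1945 → 219 → 244 → 577 → 65 → 250 → 1513 → 1217 → 762 → 368 → 736 → 190 → 1028 → 856 → 1520 → 1728 → 1  (reaches 1)
712: 712 → 1459 → 1344 → 793 → 342 → 288 → 8 → 512 → 755 → 1464 → 1008 → 343 → 415 → 1351 → 1136 → 1855 → 1344  (repeats 1344)
713: 713 → 1520 → 1728 → 1  (reaches 1)
714: 714 → 1611 → 1366 → 1854 → 1217 → 762 → 368 → 736 → 190 → 1028 → 856 → 1520 → 1728 → 1  (reaches 1)
base-12 3-happy: 711, 713, 714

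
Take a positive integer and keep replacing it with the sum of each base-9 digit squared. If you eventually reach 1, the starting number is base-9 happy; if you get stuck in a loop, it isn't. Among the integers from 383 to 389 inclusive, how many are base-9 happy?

383: 383 → 77 → 89 → 65 → 53 → 89  (repeats 89)
384: 384 → 88 → 50 → 50  (repeats 50)
385: 385 → 101 → 9 → 1  (reaches 1)
386: 386 → 116 → 74 → 68 → 74  (repeats 74)
387: 387 → 65 → 53 → 89 → 65  (repeats 65)
388: 388 → 66 → 58 → 52 → 74 → 68 → 74  (repeats 74)
389: 389 → 69 → 85 → 17 → 65 → 53 → 89 → 65  (repeats 65)
base-9 happy: 385

1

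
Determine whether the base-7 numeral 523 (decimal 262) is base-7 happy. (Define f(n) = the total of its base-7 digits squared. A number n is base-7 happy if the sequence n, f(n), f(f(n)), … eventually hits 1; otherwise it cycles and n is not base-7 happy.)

262 = (5,2,3)_7 → 38
38 = (5,3)_7 → 34
34 = (4,6)_7 → 52
52 = (1,0,3)_7 → 10
10 = (1,3)_7 → 10  — 10 already seen; the sequence cycles without reaching 1.

not base-7 happy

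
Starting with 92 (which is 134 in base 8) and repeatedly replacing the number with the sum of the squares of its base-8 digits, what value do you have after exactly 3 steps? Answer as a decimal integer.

92 = (1,3,4)_8 → 1² + 3² + 4² = 26
26 = (3,2)_8 → 3² + 2² = 13
13 = (1,5)_8 → 1² + 5² = 26

26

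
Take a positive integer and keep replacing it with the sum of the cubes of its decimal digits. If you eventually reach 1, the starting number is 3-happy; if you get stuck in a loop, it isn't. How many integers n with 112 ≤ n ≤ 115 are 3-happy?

112: 112 → 10 → 1  — 3-happy
113: 113 → 29 → 737 → 713 → 371 → 371  — not 3-happy
114: 114 → 66 → 432 → 99 → 1458 → 702 → 351 → 153 → 153  — not 3-happy
115: 115 → 127 → 352 → 160 → 217 → 352  — not 3-happy
3-happy: 112

1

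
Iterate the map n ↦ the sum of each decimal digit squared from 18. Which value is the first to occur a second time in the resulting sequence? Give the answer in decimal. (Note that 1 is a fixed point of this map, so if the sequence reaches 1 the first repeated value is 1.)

37

18 → 65
65 → 61
61 → 37
37 → 58
58 → 89
89 → 145
145 → 42
42 → 20
20 → 4
4 → 16
16 → 37  — 37 already appeared earlier.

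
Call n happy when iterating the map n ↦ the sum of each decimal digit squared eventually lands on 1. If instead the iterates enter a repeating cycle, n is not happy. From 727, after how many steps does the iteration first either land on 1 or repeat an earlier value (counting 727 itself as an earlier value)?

727 → 7² + 2² + 7² = 102
102 → 1² + 0² + 2² = 5
5 → 5² = 25
25 → 2² + 5² = 29
29 → 2² + 9² = 85
85 → 8² + 5² = 89
89 → 8² + 9² = 145
145 → 1² + 4² + 5² = 42
42 → 4² + 2² = 20
20 → 2² + 0² = 4
4 → 4² = 16
16 → 1² + 6² = 37
37 → 3² + 7² = 58
58 → 5² + 8² = 89  — 89 repeats.
That took 14 steps.

14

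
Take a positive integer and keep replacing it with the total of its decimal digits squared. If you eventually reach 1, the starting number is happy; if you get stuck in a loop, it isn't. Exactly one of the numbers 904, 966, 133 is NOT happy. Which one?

904: 904 → 97 → 130 → 10 → 1  — reaches 1 (happy)
966: 966 → 153 → 35 → 34 → 25 → 29 → 85 → 89 → 145 → 42 → 20 → 4 → 16 → 37 → 58 → 89  — repeats 89 (not happy)
133: 133 → 19 → 82 → 68 → 100 → 1  — reaches 1 (happy)

966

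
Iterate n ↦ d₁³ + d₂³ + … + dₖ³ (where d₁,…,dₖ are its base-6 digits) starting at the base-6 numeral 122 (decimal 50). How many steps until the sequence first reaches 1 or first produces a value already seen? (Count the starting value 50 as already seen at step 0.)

9

50 = (1,2,2)_6 → 1³ + 2³ + 2³ = 1 + 8 + 8 = 17
17 = (2,5)_6 → 2³ + 5³ = 8 + 125 = 133
133 = (3,4,1)_6 → 3³ + 4³ + 1³ = 27 + 64 + 1 = 92
92 = (2,3,2)_6 → 2³ + 3³ + 2³ = 8 + 27 + 8 = 43
43 = (1,1,1)_6 → 1³ + 1³ + 1³ = 1 + 1 + 1 = 3
3 = (3)_6 → 3³ = 27
27 = (4,3)_6 → 4³ + 3³ = 64 + 27 = 91
91 = (2,3,1)_6 → 2³ + 3³ + 1³ = 8 + 27 + 1 = 36
36 = (1,0,0)_6 → 1³ + 0³ + 0³ = 1 + 0 + 0 = 1  — reached 1.
That took 9 steps.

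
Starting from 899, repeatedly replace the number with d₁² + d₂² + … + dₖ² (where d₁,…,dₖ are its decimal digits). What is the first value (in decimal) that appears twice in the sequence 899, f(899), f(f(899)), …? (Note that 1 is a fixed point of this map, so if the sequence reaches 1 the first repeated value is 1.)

1

899 → 8² + 9² + 9² = 64 + 81 + 81 = 226
226 → 2² + 2² + 6² = 4 + 4 + 36 = 44
44 → 4² + 4² = 16 + 16 = 32
32 → 3² + 2² = 9 + 4 = 13
13 → 1² + 3² = 1 + 9 = 10
10 → 1² + 0² = 1 + 0 = 1  — reached the fixed point 1.
1 → 1, so 1 is the first repeated value.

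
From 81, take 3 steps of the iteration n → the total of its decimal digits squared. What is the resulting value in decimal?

37

81 → 8² + 1² = 65
65 → 6² + 5² = 61
61 → 6² + 1² = 37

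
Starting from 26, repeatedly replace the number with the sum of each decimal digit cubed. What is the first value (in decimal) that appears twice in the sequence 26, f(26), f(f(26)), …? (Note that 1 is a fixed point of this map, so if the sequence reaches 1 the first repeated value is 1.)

371

26 → 2³ + 6³ = 224
224 → 2³ + 2³ + 4³ = 80
80 → 8³ + 0³ = 512
512 → 5³ + 1³ + 2³ = 134
134 → 1³ + 3³ + 4³ = 92
92 → 9³ + 2³ = 737
737 → 7³ + 3³ + 7³ = 713
713 → 7³ + 1³ + 3³ = 371
371 → 3³ + 7³ + 1³ = 371  — 371 already appeared earlier.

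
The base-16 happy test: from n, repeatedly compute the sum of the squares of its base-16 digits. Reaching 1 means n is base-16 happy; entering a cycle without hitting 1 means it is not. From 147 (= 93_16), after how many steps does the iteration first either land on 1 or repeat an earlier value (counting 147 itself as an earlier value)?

147 = (9,3)_16 → 9² + 3² = 90
90 = (5,10)_16 → 5² + 10² = 125
125 = (7,13)_16 → 7² + 13² = 218
218 = (13,10)_16 → 13² + 10² = 269
269 = (1,0,13)_16 → 1² + 0² + 13² = 170
170 = (10,10)_16 → 10² + 10² = 200
200 = (12,8)_16 → 12² + 8² = 208
208 = (13,0)_16 → 13² + 0² = 169
169 = (10,9)_16 → 10² + 9² = 181
181 = (11,5)_16 → 11² + 5² = 146
146 = (9,2)_16 → 9² + 2² = 85
85 = (5,5)_16 → 5² + 5² = 50
50 = (3,2)_16 → 3² + 2² = 13
13 = (13)_16 → 13² = 169  — 169 repeats.
That took 14 steps.

14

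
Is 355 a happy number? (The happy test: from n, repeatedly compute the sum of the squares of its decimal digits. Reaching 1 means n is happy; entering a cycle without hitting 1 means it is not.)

355 → 3² + 5² + 5² = 59
59 → 5² + 9² = 106
106 → 1² + 0² + 6² = 37
37 → 3² + 7² = 58
58 → 5² + 8² = 89
89 → 8² + 9² = 145
145 → 1² + 4² + 5² = 42
42 → 4² + 2² = 20
20 → 2² + 0² = 4
4 → 4² = 16
16 → 1² + 6² = 37  — 37 already seen; the sequence cycles without reaching 1.

not happy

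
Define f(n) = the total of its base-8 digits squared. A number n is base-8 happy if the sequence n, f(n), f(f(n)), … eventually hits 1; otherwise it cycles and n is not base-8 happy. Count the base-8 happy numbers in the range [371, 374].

2

371: 371 → 70 → 37 → 41 → 26 → 13 → 26  — not base-8 happy
372: 372 → 77 → 27 → 18 → 8 → 1  — base-8 happy
373: 373 → 86 → 41 → 26 → 13 → 26  — not base-8 happy
374: 374 → 97 → 18 → 8 → 1  — base-8 happy
base-8 happy: 372, 374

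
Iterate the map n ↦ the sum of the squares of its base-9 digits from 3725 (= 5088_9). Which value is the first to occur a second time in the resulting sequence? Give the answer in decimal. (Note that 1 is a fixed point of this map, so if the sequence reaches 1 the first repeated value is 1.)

3725 = (5,0,8,8)_9 → 5² + 0² + 8² + 8² = 153
153 = (1,8,0)_9 → 1² + 8² + 0² = 65
65 = (7,2)_9 → 7² + 2² = 53
53 = (5,8)_9 → 5² + 8² = 89
89 = (1,0,8)_9 → 1² + 0² + 8² = 65  — 65 already appeared earlier.

65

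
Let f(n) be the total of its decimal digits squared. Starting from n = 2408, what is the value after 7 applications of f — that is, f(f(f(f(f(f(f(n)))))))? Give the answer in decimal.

89

2408 → 2² + 4² + 0² + 8² = 4 + 16 + 0 + 64 = 84
84 → 8² + 4² = 64 + 16 = 80
80 → 8² + 0² = 64 + 0 = 64
64 → 6² + 4² = 36 + 16 = 52
52 → 5² + 2² = 25 + 4 = 29
29 → 2² + 9² = 4 + 81 = 85
85 → 8² + 5² = 64 + 25 = 89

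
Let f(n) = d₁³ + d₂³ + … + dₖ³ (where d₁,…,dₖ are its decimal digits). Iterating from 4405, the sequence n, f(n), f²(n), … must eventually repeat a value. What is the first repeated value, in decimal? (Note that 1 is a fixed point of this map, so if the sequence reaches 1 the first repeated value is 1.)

4405 → 4³ + 4³ + 0³ + 5³ = 253
253 → 2³ + 5³ + 3³ = 160
160 → 1³ + 6³ + 0³ = 217
217 → 2³ + 1³ + 7³ = 352
352 → 3³ + 5³ + 2³ = 160  — 160 already appeared earlier.

160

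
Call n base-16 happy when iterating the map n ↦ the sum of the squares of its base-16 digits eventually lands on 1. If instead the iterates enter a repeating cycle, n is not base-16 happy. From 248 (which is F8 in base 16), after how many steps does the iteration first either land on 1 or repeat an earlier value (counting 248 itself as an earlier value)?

248 = (15,8)_16 → 15² + 8² = 225 + 64 = 289
289 = (1,2,1)_16 → 1² + 2² + 1² = 1 + 4 + 1 = 6
6 = (6)_16 → 6² = 36
36 = (2,4)_16 → 2² + 4² = 4 + 16 = 20
20 = (1,4)_16 → 1² + 4² = 1 + 16 = 17
17 = (1,1)_16 → 1² + 1² = 1 + 1 = 2
2 = (2)_16 → 2² = 4
4 = (4)_16 → 4² = 16
16 = (1,0)_16 → 1² + 0² = 1 + 0 = 1  — reached 1.
That took 9 steps.

9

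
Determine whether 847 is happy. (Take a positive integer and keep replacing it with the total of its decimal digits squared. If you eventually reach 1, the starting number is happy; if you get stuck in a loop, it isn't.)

847 → 129
129 → 86
86 → 100
100 → 1  — reached 1.

happy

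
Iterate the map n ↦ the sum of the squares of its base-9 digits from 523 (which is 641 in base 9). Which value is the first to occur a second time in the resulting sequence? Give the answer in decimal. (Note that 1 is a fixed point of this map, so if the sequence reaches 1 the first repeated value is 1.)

523 = (6,4,1)_9 → 6² + 4² + 1² = 36 + 16 + 1 = 53
53 = (5,8)_9 → 5² + 8² = 25 + 64 = 89
89 = (1,0,8)_9 → 1² + 0² + 8² = 1 + 0 + 64 = 65
65 = (7,2)_9 → 7² + 2² = 49 + 4 = 53  — 53 already appeared earlier.

53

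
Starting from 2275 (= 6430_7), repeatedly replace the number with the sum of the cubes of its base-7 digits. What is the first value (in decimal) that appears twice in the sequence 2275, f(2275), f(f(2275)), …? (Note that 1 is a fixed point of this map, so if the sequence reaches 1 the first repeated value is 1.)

1

2275 = (6,4,3,0)_7 → 6³ + 4³ + 3³ + 0³ = 307
307 = (6,1,6)_7 → 6³ + 1³ + 6³ = 433
433 = (1,1,5,6)_7 → 1³ + 1³ + 5³ + 6³ = 343
343 = (1,0,0,0)_7 → 1³ + 0³ + 0³ + 0³ = 1  — reached the fixed point 1.
1 → 1, so 1 is the first repeated value.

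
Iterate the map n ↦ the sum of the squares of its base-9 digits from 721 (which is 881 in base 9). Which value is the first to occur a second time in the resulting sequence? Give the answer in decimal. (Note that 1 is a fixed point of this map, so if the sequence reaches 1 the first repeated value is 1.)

65

721 = (8,8,1)_9 → 129
129 = (1,5,3)_9 → 35
35 = (3,8)_9 → 73
73 = (8,1)_9 → 65
65 = (7,2)_9 → 53
53 = (5,8)_9 → 89
89 = (1,0,8)_9 → 65  — 65 already appeared earlier.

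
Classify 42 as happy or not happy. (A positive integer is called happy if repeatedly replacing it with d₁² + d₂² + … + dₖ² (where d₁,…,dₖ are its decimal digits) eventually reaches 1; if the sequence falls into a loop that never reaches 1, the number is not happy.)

42 → 4² + 2² = 16 + 4 = 20
20 → 2² + 0² = 4 + 0 = 4
4 → 4² = 16
16 → 1² + 6² = 1 + 36 = 37
37 → 3² + 7² = 9 + 49 = 58
58 → 5² + 8² = 25 + 64 = 89
89 → 8² + 9² = 64 + 81 = 145
145 → 1² + 4² + 5² = 1 + 16 + 25 = 42  — 42 already seen; the sequence cycles without reaching 1.

not happy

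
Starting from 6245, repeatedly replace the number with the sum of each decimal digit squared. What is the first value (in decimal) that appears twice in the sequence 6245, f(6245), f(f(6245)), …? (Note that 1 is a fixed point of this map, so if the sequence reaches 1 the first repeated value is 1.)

6245 → 6² + 2² + 4² + 5² = 81
81 → 8² + 1² = 65
65 → 6² + 5² = 61
61 → 6² + 1² = 37
37 → 3² + 7² = 58
58 → 5² + 8² = 89
89 → 8² + 9² = 145
145 → 1² + 4² + 5² = 42
42 → 4² + 2² = 20
20 → 2² + 0² = 4
4 → 4² = 16
16 → 1² + 6² = 37  — 37 already appeared earlier.

37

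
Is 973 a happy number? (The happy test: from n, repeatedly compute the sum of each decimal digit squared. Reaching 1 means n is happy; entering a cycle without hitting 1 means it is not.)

happy

973 → 9² + 7² + 3² = 81 + 49 + 9 = 139
139 → 1² + 3² + 9² = 1 + 9 + 81 = 91
91 → 9² + 1² = 81 + 1 = 82
82 → 8² + 2² = 64 + 4 = 68
68 → 6² + 8² = 36 + 64 = 100
100 → 1² + 0² + 0² = 1 + 0 + 0 = 1  — reached 1.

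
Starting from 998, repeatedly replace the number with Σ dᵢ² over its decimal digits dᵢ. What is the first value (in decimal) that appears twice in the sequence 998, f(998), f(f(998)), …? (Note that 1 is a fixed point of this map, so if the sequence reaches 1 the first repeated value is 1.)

1

998 → 9² + 9² + 8² = 81 + 81 + 64 = 226
226 → 2² + 2² + 6² = 4 + 4 + 36 = 44
44 → 4² + 4² = 16 + 16 = 32
32 → 3² + 2² = 9 + 4 = 13
13 → 1² + 3² = 1 + 9 = 10
10 → 1² + 0² = 1 + 0 = 1  — reached the fixed point 1.
1 → 1, so 1 is the first repeated value.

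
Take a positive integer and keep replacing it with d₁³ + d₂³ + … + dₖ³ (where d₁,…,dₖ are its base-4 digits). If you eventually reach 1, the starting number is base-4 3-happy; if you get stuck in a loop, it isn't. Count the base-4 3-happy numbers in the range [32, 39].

2

32: 32 → 8 → 8  — not base-4 3-happy
33: 33 → 9 → 9  — not base-4 3-happy
34: 34 → 16 → 1  — base-4 3-happy
35: 35 → 35  — not base-4 3-happy
36: 36 → 9 → 9  — not base-4 3-happy
37: 37 → 10 → 16 → 1  — base-4 3-happy
38: 38 → 17 → 2 → 8 → 8  — not base-4 3-happy
39: 39 → 36 → 9 → 9  — not base-4 3-happy
base-4 3-happy: 34, 37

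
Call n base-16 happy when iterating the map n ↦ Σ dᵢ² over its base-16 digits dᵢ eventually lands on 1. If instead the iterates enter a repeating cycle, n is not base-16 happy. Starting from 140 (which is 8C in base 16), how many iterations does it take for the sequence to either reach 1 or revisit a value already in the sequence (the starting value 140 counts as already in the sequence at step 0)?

140 = (8,12)_16 → 8² + 12² = 208
208 = (13,0)_16 → 13² + 0² = 169
169 = (10,9)_16 → 10² + 9² = 181
181 = (11,5)_16 → 11² + 5² = 146
146 = (9,2)_16 → 9² + 2² = 85
85 = (5,5)_16 → 5² + 5² = 50
50 = (3,2)_16 → 3² + 2² = 13
13 = (13)_16 → 13² = 169  — 169 repeats.
That took 8 steps.

8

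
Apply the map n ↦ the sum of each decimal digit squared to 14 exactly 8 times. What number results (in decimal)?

14 → 1² + 4² = 17
17 → 1² + 7² = 50
50 → 5² + 0² = 25
25 → 2² + 5² = 29
29 → 2² + 9² = 85
85 → 8² + 5² = 89
89 → 8² + 9² = 145
145 → 1² + 4² + 5² = 42

42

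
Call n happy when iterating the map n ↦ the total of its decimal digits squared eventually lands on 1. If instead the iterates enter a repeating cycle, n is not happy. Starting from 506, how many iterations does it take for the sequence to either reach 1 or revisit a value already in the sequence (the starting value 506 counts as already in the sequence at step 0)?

10

506 → 5² + 0² + 6² = 61
61 → 6² + 1² = 37
37 → 3² + 7² = 58
58 → 5² + 8² = 89
89 → 8² + 9² = 145
145 → 1² + 4² + 5² = 42
42 → 4² + 2² = 20
20 → 2² + 0² = 4
4 → 4² = 16
16 → 1² + 6² = 37  — 37 repeats.
That took 10 steps.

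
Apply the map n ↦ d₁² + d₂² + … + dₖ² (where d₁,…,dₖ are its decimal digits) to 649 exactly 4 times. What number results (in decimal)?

649 → 6² + 4² + 9² = 133
133 → 1² + 3² + 3² = 19
19 → 1² + 9² = 82
82 → 8² + 2² = 68

68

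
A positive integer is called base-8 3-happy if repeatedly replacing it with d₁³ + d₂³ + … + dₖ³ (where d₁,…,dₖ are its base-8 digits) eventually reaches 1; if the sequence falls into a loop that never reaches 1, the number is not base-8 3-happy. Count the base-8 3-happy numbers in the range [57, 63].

57: 57 → 344 → 152 → 35 → 91 → 55 → 559 → 469 → 476 → 434 → 440 → 559  (repeats 559)
58: 58 → 351 → 495 → 811 → 217 → 55 → 559 → 469 → 476 → 434 → 440 → 559  (repeats 559)
59: 59 → 370 → 349 → 277 → 197 → 152 → 35 → 91 → 55 → 559 → 469 → 476 → 434 → 440 → 559  (repeats 559)
60: 60 → 407 → 567 → 560 → 217 → 55 → 559 → 469 → 476 → 434 → 440 → 559  (repeats 559)
61: 61 → 468 → 415 → 586 → 11 → 28 → 91 → 55 → 559 → 469 → 476 → 434 → 440 → 559  (repeats 559)
62: 62 → 559 → 469 → 476 → 434 → 440 → 559  (repeats 559)
63: 63 → 686 → 350 → 368 → 341 → 258 → 72 → 2 → 8 → 1  (reaches 1)
base-8 3-happy: 63

1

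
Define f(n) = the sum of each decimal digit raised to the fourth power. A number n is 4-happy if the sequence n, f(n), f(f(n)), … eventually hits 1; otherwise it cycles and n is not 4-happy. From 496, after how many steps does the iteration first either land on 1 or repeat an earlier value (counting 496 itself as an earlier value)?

9

496 → 4⁴ + 9⁴ + 6⁴ = 256 + 6561 + 1296 = 8113
8113 → 8⁴ + 1⁴ + 1⁴ + 3⁴ = 4096 + 1 + 1 + 81 = 4179
4179 → 4⁴ + 1⁴ + 7⁴ + 9⁴ = 256 + 1 + 2401 + 6561 = 9219
9219 → 9⁴ + 2⁴ + 1⁴ + 9⁴ = 6561 + 16 + 1 + 6561 = 13139
13139 → 1⁴ + 3⁴ + 1⁴ + 3⁴ + 9⁴ = 1 + 81 + 1 + 81 + 6561 = 6725
6725 → 6⁴ + 7⁴ + 2⁴ + 5⁴ = 1296 + 2401 + 16 + 625 = 4338
4338 → 4⁴ + 3⁴ + 3⁴ + 8⁴ = 256 + 81 + 81 + 4096 = 4514
4514 → 4⁴ + 5⁴ + 1⁴ + 4⁴ = 256 + 625 + 1 + 256 = 1138
1138 → 1⁴ + 1⁴ + 3⁴ + 8⁴ = 1 + 1 + 81 + 4096 = 4179  — 4179 repeats.
That took 9 steps.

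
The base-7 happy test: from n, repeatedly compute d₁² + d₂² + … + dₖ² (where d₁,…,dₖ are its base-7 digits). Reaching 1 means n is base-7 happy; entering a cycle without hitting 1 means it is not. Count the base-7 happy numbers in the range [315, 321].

315: 315 → 45 → 45  (repeats 45)
316: 316 → 46 → 52 → 10 → 10  (repeats 10)
317: 317 → 49 → 1  (reaches 1)
318: 318 → 54 → 26 → 34 → 52 → 10 → 10  (repeats 10)
319: 319 → 61 → 27 → 45 → 45  (repeats 45)
320: 320 → 70 → 10 → 10  (repeats 10)
321: 321 → 81 → 33 → 41 → 61 → 27 → 45 → 45  (repeats 45)
base-7 happy: 317

1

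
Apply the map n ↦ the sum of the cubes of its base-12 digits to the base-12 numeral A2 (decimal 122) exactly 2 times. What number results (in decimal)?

122 = (10,2)_12 → 10³ + 2³ = 1000 + 8 = 1008
1008 = (7,0,0)_12 → 7³ + 0³ + 0³ = 343 + 0 + 0 = 343

343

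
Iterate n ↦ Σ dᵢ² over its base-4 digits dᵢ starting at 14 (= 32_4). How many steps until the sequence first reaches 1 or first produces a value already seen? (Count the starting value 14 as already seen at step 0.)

5

14 = (3,2)_4 → 13
13 = (3,1)_4 → 10
10 = (2,2)_4 → 8
8 = (2,0)_4 → 4
4 = (1,0)_4 → 1  — reached 1.
That took 5 steps.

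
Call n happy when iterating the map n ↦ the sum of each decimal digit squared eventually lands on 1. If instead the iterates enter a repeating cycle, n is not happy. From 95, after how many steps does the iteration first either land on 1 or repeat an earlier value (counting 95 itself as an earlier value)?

95 → 9² + 5² = 106
106 → 1² + 0² + 6² = 37
37 → 3² + 7² = 58
58 → 5² + 8² = 89
89 → 8² + 9² = 145
145 → 1² + 4² + 5² = 42
42 → 4² + 2² = 20
20 → 2² + 0² = 4
4 → 4² = 16
16 → 1² + 6² = 37  — 37 repeats.
That took 10 steps.

10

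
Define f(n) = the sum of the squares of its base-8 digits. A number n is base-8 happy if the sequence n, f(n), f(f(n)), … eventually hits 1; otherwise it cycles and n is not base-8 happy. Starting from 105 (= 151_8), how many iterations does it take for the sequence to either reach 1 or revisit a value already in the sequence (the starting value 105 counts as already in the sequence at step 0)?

105 = (1,5,1)_8 → 1² + 5² + 1² = 1 + 25 + 1 = 27
27 = (3,3)_8 → 3² + 3² = 9 + 9 = 18
18 = (2,2)_8 → 2² + 2² = 4 + 4 = 8
8 = (1,0)_8 → 1² + 0² = 1 + 0 = 1  — reached 1.
That took 4 steps.

4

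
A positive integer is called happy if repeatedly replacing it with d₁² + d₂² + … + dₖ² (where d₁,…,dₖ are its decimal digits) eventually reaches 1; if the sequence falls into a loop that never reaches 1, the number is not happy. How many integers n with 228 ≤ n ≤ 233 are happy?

228: 228 → 72 → 53 → 34 → 25 → 29 → 85 → 89 → 145 → 42 → 20 → 4 → 16 → 37 → 58 → 89  (repeats 89)
229: 229 → 89 → 145 → 42 → 20 → 4 → 16 → 37 → 58 → 89  (repeats 89)
230: 230 → 13 → 10 → 1  (reaches 1)
231: 231 → 14 → 17 → 50 → 25 → 29 → 85 → 89 → 145 → 42 → 20 → 4 → 16 → 37 → 58 → 89  (repeats 89)
232: 232 → 17 → 50 → 25 → 29 → 85 → 89 → 145 → 42 → 20 → 4 → 16 → 37 → 58 → 89  (repeats 89)
233: 233 → 22 → 8 → 64 → 52 → 29 → 85 → 89 → 145 → 42 → 20 → 4 → 16 → 37 → 58 → 89  (repeats 89)
happy: 230

1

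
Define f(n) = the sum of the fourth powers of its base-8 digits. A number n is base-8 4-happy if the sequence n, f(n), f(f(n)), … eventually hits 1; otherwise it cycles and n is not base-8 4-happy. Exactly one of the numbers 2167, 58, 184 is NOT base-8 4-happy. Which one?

2167

2167: 2167 → 3954 → 4338 → 1394 → 1953 → 1634 → 354 → 897 → 1298 → 304 → 1552 → 97 → 258 → 272 → 272  — repeats 272 (not base-8 4-happy)
58: 58 → 2417 → 2178 → 288 → 512 → 1  — reaches 1 (base-8 4-happy)
184: 184 → 2417 → 2178 → 288 → 512 → 1  — reaches 1 (base-8 4-happy)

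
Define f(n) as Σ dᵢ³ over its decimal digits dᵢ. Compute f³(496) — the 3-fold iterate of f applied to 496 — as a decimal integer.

496 → 4³ + 9³ + 6³ = 1009
1009 → 1³ + 0³ + 0³ + 9³ = 730
730 → 7³ + 3³ + 0³ = 370

370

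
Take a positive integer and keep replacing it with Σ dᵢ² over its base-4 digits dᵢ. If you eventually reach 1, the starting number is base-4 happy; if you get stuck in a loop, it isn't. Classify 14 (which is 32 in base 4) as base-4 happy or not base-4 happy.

14 = (3,2)_4 → 3² + 2² = 13
13 = (3,1)_4 → 3² + 1² = 10
10 = (2,2)_4 → 2² + 2² = 8
8 = (2,0)_4 → 2² + 0² = 4
4 = (1,0)_4 → 1² + 0² = 1  — reached 1.

base-4 happy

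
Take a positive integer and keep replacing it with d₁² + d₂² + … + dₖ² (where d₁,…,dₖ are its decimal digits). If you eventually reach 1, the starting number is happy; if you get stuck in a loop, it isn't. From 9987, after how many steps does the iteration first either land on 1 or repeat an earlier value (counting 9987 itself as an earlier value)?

9987 → 9² + 9² + 8² + 7² = 81 + 81 + 64 + 49 = 275
275 → 2² + 7² + 5² = 4 + 49 + 25 = 78
78 → 7² + 8² = 49 + 64 = 113
113 → 1² + 1² + 3² = 1 + 1 + 9 = 11
11 → 1² + 1² = 1 + 1 = 2
2 → 2² = 4
4 → 4² = 16
16 → 1² + 6² = 1 + 36 = 37
37 → 3² + 7² = 9 + 49 = 58
58 → 5² + 8² = 25 + 64 = 89
89 → 8² + 9² = 64 + 81 = 145
145 → 1² + 4² + 5² = 1 + 16 + 25 = 42
42 → 4² + 2² = 16 + 4 = 20
20 → 2² + 0² = 4 + 0 = 4  — 4 repeats.
That took 14 steps.

14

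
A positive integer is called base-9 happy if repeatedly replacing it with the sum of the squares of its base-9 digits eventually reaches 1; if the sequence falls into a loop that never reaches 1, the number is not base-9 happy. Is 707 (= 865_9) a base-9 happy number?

base-9 happy

707 = (8,6,5)_9 → 8² + 6² + 5² = 125
125 = (1,4,8)_9 → 1² + 4² + 8² = 81
81 = (1,0,0)_9 → 1² + 0² + 0² = 1  — reached 1.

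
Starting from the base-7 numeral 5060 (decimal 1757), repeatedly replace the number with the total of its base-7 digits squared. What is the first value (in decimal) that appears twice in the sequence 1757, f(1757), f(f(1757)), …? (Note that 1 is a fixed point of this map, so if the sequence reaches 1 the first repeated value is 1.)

45

1757 = (5,0,6,0)_7 → 5² + 0² + 6² + 0² = 25 + 0 + 36 + 0 = 61
61 = (1,1,5)_7 → 1² + 1² + 5² = 1 + 1 + 25 = 27
27 = (3,6)_7 → 3² + 6² = 9 + 36 = 45
45 = (6,3)_7 → 6² + 3² = 36 + 9 = 45  — 45 already appeared earlier.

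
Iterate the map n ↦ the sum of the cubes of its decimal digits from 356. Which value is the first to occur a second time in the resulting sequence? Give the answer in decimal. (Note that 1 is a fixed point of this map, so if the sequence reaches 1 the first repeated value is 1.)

371

356 → 3³ + 5³ + 6³ = 368
368 → 3³ + 6³ + 8³ = 755
755 → 7³ + 5³ + 5³ = 593
593 → 5³ + 9³ + 3³ = 881
881 → 8³ + 8³ + 1³ = 1025
1025 → 1³ + 0³ + 2³ + 5³ = 134
134 → 1³ + 3³ + 4³ = 92
92 → 9³ + 2³ = 737
737 → 7³ + 3³ + 7³ = 713
713 → 7³ + 1³ + 3³ = 371
371 → 3³ + 7³ + 1³ = 371  — 371 already appeared earlier.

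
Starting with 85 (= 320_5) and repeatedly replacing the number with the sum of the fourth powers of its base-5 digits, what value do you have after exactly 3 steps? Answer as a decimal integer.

353

85 = (3,2,0)_5 → 3⁴ + 2⁴ + 0⁴ = 81 + 16 + 0 = 97
97 = (3,4,2)_5 → 3⁴ + 4⁴ + 2⁴ = 81 + 256 + 16 = 353
353 = (2,4,0,3)_5 → 2⁴ + 4⁴ + 0⁴ + 3⁴ = 16 + 256 + 0 + 81 = 353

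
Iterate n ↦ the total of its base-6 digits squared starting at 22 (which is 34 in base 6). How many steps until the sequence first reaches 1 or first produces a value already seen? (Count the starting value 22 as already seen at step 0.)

22 = (3,4)_6 → 25
25 = (4,1)_6 → 17
17 = (2,5)_6 → 29
29 = (4,5)_6 → 41
41 = (1,0,5)_6 → 26
26 = (4,2)_6 → 20
20 = (3,2)_6 → 13
13 = (2,1)_6 → 5
5 = (5)_6 → 25  — 25 repeats.
That took 9 steps.

9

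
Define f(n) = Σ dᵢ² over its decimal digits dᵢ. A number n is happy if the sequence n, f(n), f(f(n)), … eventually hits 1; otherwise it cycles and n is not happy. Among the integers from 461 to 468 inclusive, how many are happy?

461: 461 → 53 → 34 → 25 → 29 → 85 → 89 → 145 → 42 → 20 → 4 → 16 → 37 → 58 → 89  — not happy
462: 462 → 56 → 61 → 37 → 58 → 89 → 145 → 42 → 20 → 4 → 16 → 37  — not happy
463: 463 → 61 → 37 → 58 → 89 → 145 → 42 → 20 → 4 → 16 → 37  — not happy
464: 464 → 68 → 100 → 1  — happy
465: 465 → 77 → 98 → 145 → 42 → 20 → 4 → 16 → 37 → 58 → 89 → 145  — not happy
466: 466 → 88 → 128 → 69 → 117 → 51 → 26 → 40 → 16 → 37 → 58 → 89 → 145 → 42 → 20 → 4 → 16  — not happy
467: 467 → 101 → 2 → 4 → 16 → 37 → 58 → 89 → 145 → 42 → 20 → 4  — not happy
468: 468 → 116 → 38 → 73 → 58 → 89 → 145 → 42 → 20 → 4 → 16 → 37 → 58  — not happy
happy: 464

1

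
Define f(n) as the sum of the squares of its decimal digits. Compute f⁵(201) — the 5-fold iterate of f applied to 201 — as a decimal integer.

201 → 2² + 0² + 1² = 5
5 → 5² = 25
25 → 2² + 5² = 29
29 → 2² + 9² = 85
85 → 8² + 5² = 89

89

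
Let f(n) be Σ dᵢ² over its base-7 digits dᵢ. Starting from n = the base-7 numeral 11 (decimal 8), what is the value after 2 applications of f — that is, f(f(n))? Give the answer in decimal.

8 = (1,1)_7 → 1² + 1² = 1 + 1 = 2
2 = (2)_7 → 2² = 4

4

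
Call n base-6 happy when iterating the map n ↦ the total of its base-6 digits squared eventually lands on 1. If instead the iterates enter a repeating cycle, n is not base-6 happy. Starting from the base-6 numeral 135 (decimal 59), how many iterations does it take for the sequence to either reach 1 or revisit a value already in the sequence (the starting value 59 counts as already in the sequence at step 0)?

13

59 = (1,3,5)_6 → 35
35 = (5,5)_6 → 50
50 = (1,2,2)_6 → 9
9 = (1,3)_6 → 10
10 = (1,4)_6 → 17
17 = (2,5)_6 → 29
29 = (4,5)_6 → 41
41 = (1,0,5)_6 → 26
26 = (4,2)_6 → 20
20 = (3,2)_6 → 13
13 = (2,1)_6 → 5
5 = (5)_6 → 25
25 = (4,1)_6 → 17  — 17 repeats.
That took 13 steps.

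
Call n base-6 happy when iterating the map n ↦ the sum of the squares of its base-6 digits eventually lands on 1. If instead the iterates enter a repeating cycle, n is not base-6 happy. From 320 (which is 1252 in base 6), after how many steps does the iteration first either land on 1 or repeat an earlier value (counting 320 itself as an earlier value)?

10

320 = (1,2,5,2)_6 → 1² + 2² + 5² + 2² = 34
34 = (5,4)_6 → 5² + 4² = 41
41 = (1,0,5)_6 → 1² + 0² + 5² = 26
26 = (4,2)_6 → 4² + 2² = 20
20 = (3,2)_6 → 3² + 2² = 13
13 = (2,1)_6 → 2² + 1² = 5
5 = (5)_6 → 5² = 25
25 = (4,1)_6 → 4² + 1² = 17
17 = (2,5)_6 → 2² + 5² = 29
29 = (4,5)_6 → 4² + 5² = 41  — 41 repeats.
That took 10 steps.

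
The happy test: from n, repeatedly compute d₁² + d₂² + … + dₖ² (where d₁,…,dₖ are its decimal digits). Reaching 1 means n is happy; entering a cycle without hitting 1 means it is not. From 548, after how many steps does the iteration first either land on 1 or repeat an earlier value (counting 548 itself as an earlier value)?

12

548 → 105
105 → 26
26 → 40
40 → 16
16 → 37
37 → 58
58 → 89
89 → 145
145 → 42
42 → 20
20 → 4
4 → 16  — 16 repeats.
That took 12 steps.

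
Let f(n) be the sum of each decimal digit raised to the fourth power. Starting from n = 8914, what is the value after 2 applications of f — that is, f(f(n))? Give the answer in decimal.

6819

8914 → 8⁴ + 9⁴ + 1⁴ + 4⁴ = 10914
10914 → 1⁴ + 0⁴ + 9⁴ + 1⁴ + 4⁴ = 6819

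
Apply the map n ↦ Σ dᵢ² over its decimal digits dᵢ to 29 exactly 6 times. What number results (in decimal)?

29 → 85
85 → 89
89 → 145
145 → 42
42 → 20
20 → 4

4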